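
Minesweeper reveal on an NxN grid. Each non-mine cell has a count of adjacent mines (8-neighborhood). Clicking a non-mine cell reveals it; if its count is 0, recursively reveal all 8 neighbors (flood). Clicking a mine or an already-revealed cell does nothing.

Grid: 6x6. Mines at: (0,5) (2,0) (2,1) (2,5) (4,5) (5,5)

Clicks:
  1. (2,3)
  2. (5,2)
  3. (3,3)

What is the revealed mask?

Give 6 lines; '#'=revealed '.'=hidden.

Answer: #####.
#####.
..###.
#####.
#####.
#####.

Derivation:
Click 1 (2,3) count=0: revealed 28 new [(0,0) (0,1) (0,2) (0,3) (0,4) (1,0) (1,1) (1,2) (1,3) (1,4) (2,2) (2,3) (2,4) (3,0) (3,1) (3,2) (3,3) (3,4) (4,0) (4,1) (4,2) (4,3) (4,4) (5,0) (5,1) (5,2) (5,3) (5,4)] -> total=28
Click 2 (5,2) count=0: revealed 0 new [(none)] -> total=28
Click 3 (3,3) count=0: revealed 0 new [(none)] -> total=28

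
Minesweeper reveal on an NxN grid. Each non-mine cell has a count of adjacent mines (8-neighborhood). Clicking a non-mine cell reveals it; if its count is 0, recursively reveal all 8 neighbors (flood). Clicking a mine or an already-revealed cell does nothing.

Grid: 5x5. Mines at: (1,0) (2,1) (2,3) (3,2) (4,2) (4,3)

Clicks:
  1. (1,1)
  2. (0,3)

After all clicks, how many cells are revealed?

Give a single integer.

Answer: 8

Derivation:
Click 1 (1,1) count=2: revealed 1 new [(1,1)] -> total=1
Click 2 (0,3) count=0: revealed 7 new [(0,1) (0,2) (0,3) (0,4) (1,2) (1,3) (1,4)] -> total=8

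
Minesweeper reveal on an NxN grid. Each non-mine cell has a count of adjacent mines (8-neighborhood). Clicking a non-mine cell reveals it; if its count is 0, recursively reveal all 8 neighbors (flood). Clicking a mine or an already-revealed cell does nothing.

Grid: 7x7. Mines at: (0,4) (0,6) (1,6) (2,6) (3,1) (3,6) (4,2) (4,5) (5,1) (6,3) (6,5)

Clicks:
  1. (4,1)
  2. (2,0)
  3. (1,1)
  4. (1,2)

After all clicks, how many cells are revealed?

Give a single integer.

Answer: 21

Derivation:
Click 1 (4,1) count=3: revealed 1 new [(4,1)] -> total=1
Click 2 (2,0) count=1: revealed 1 new [(2,0)] -> total=2
Click 3 (1,1) count=0: revealed 19 new [(0,0) (0,1) (0,2) (0,3) (1,0) (1,1) (1,2) (1,3) (1,4) (1,5) (2,1) (2,2) (2,3) (2,4) (2,5) (3,2) (3,3) (3,4) (3,5)] -> total=21
Click 4 (1,2) count=0: revealed 0 new [(none)] -> total=21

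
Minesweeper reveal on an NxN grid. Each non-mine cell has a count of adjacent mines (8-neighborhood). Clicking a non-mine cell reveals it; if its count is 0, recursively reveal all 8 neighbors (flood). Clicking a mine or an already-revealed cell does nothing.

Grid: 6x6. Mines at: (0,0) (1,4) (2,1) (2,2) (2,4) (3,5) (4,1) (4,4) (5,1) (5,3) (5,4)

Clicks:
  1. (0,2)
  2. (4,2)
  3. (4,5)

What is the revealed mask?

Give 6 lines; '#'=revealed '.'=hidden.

Click 1 (0,2) count=0: revealed 6 new [(0,1) (0,2) (0,3) (1,1) (1,2) (1,3)] -> total=6
Click 2 (4,2) count=3: revealed 1 new [(4,2)] -> total=7
Click 3 (4,5) count=3: revealed 1 new [(4,5)] -> total=8

Answer: .###..
.###..
......
......
..#..#
......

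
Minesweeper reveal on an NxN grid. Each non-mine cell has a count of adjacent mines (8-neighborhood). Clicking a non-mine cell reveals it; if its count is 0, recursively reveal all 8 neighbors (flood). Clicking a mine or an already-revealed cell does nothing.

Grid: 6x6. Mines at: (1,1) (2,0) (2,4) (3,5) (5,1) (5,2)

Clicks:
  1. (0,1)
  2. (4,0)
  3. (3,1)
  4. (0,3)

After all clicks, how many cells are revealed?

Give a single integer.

Answer: 11

Derivation:
Click 1 (0,1) count=1: revealed 1 new [(0,1)] -> total=1
Click 2 (4,0) count=1: revealed 1 new [(4,0)] -> total=2
Click 3 (3,1) count=1: revealed 1 new [(3,1)] -> total=3
Click 4 (0,3) count=0: revealed 8 new [(0,2) (0,3) (0,4) (0,5) (1,2) (1,3) (1,4) (1,5)] -> total=11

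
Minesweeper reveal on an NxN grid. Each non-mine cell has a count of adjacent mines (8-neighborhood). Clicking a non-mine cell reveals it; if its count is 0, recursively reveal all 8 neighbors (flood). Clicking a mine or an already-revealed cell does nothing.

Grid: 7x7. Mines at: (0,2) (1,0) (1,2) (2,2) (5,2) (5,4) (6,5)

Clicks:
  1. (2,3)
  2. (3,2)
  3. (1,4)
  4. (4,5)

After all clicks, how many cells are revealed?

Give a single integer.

Answer: 23

Derivation:
Click 1 (2,3) count=2: revealed 1 new [(2,3)] -> total=1
Click 2 (3,2) count=1: revealed 1 new [(3,2)] -> total=2
Click 3 (1,4) count=0: revealed 21 new [(0,3) (0,4) (0,5) (0,6) (1,3) (1,4) (1,5) (1,6) (2,4) (2,5) (2,6) (3,3) (3,4) (3,5) (3,6) (4,3) (4,4) (4,5) (4,6) (5,5) (5,6)] -> total=23
Click 4 (4,5) count=1: revealed 0 new [(none)] -> total=23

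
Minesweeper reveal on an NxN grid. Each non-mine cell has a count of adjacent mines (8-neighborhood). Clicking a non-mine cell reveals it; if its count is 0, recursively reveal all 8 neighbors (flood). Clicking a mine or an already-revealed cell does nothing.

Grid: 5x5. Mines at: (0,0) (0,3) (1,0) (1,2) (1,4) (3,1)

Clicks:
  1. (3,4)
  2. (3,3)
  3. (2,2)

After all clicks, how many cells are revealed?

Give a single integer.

Answer: 9

Derivation:
Click 1 (3,4) count=0: revealed 9 new [(2,2) (2,3) (2,4) (3,2) (3,3) (3,4) (4,2) (4,3) (4,4)] -> total=9
Click 2 (3,3) count=0: revealed 0 new [(none)] -> total=9
Click 3 (2,2) count=2: revealed 0 new [(none)] -> total=9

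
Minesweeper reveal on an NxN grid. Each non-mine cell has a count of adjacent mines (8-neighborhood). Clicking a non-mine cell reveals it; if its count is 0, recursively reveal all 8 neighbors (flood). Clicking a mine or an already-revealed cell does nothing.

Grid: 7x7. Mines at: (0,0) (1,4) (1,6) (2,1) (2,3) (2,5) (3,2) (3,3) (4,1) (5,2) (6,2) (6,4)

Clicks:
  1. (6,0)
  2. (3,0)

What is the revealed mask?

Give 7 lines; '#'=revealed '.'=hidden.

Click 1 (6,0) count=0: revealed 4 new [(5,0) (5,1) (6,0) (6,1)] -> total=4
Click 2 (3,0) count=2: revealed 1 new [(3,0)] -> total=5

Answer: .......
.......
.......
#......
.......
##.....
##.....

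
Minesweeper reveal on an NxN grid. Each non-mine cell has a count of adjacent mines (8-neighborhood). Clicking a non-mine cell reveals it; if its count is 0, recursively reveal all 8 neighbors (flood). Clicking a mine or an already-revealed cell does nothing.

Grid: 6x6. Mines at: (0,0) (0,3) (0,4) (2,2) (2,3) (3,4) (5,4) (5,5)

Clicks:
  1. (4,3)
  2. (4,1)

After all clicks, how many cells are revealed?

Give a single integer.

Click 1 (4,3) count=2: revealed 1 new [(4,3)] -> total=1
Click 2 (4,1) count=0: revealed 15 new [(1,0) (1,1) (2,0) (2,1) (3,0) (3,1) (3,2) (3,3) (4,0) (4,1) (4,2) (5,0) (5,1) (5,2) (5,3)] -> total=16

Answer: 16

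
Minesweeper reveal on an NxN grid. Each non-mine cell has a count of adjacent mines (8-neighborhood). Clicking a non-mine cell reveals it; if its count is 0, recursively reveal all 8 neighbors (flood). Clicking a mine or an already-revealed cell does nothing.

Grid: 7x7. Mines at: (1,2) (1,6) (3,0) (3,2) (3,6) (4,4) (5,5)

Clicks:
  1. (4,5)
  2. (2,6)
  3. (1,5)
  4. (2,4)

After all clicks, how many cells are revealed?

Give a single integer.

Answer: 14

Derivation:
Click 1 (4,5) count=3: revealed 1 new [(4,5)] -> total=1
Click 2 (2,6) count=2: revealed 1 new [(2,6)] -> total=2
Click 3 (1,5) count=1: revealed 1 new [(1,5)] -> total=3
Click 4 (2,4) count=0: revealed 11 new [(0,3) (0,4) (0,5) (1,3) (1,4) (2,3) (2,4) (2,5) (3,3) (3,4) (3,5)] -> total=14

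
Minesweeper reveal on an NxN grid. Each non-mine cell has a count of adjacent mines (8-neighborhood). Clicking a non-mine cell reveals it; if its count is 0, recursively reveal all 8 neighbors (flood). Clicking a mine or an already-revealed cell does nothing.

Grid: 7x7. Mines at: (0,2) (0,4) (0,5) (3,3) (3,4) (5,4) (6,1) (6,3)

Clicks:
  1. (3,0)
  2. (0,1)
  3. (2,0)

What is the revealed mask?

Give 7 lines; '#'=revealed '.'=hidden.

Answer: ##.....
###....
###....
###....
###....
###....
.......

Derivation:
Click 1 (3,0) count=0: revealed 17 new [(0,0) (0,1) (1,0) (1,1) (1,2) (2,0) (2,1) (2,2) (3,0) (3,1) (3,2) (4,0) (4,1) (4,2) (5,0) (5,1) (5,2)] -> total=17
Click 2 (0,1) count=1: revealed 0 new [(none)] -> total=17
Click 3 (2,0) count=0: revealed 0 new [(none)] -> total=17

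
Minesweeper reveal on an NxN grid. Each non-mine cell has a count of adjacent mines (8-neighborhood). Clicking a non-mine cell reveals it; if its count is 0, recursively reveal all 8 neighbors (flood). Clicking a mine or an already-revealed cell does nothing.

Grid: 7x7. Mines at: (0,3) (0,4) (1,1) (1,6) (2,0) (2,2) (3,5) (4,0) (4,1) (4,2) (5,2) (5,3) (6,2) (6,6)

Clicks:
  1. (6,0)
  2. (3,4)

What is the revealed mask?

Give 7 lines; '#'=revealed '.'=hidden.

Answer: .......
.......
.......
....#..
.......
##.....
##.....

Derivation:
Click 1 (6,0) count=0: revealed 4 new [(5,0) (5,1) (6,0) (6,1)] -> total=4
Click 2 (3,4) count=1: revealed 1 new [(3,4)] -> total=5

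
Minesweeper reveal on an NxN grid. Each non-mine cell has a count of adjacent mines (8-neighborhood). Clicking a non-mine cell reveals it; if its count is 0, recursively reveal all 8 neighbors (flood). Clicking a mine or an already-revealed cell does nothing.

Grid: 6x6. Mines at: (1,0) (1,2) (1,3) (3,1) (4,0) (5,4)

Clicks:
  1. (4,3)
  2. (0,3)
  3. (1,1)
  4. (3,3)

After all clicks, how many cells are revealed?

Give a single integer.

Click 1 (4,3) count=1: revealed 1 new [(4,3)] -> total=1
Click 2 (0,3) count=2: revealed 1 new [(0,3)] -> total=2
Click 3 (1,1) count=2: revealed 1 new [(1,1)] -> total=3
Click 4 (3,3) count=0: revealed 15 new [(0,4) (0,5) (1,4) (1,5) (2,2) (2,3) (2,4) (2,5) (3,2) (3,3) (3,4) (3,5) (4,2) (4,4) (4,5)] -> total=18

Answer: 18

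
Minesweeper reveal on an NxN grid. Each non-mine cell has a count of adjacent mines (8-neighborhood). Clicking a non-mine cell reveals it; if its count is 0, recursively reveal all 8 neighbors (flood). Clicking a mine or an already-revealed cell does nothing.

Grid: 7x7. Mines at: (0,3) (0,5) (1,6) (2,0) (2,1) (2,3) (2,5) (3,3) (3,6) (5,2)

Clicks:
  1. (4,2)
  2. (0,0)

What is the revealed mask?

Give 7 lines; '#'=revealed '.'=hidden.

Click 1 (4,2) count=2: revealed 1 new [(4,2)] -> total=1
Click 2 (0,0) count=0: revealed 6 new [(0,0) (0,1) (0,2) (1,0) (1,1) (1,2)] -> total=7

Answer: ###....
###....
.......
.......
..#....
.......
.......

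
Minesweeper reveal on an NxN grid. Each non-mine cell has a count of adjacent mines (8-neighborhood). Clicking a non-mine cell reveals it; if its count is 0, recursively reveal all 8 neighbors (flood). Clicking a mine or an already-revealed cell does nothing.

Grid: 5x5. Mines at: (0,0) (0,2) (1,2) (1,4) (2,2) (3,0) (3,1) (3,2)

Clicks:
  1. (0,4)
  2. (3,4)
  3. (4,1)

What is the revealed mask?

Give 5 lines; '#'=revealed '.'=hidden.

Click 1 (0,4) count=1: revealed 1 new [(0,4)] -> total=1
Click 2 (3,4) count=0: revealed 6 new [(2,3) (2,4) (3,3) (3,4) (4,3) (4,4)] -> total=7
Click 3 (4,1) count=3: revealed 1 new [(4,1)] -> total=8

Answer: ....#
.....
...##
...##
.#.##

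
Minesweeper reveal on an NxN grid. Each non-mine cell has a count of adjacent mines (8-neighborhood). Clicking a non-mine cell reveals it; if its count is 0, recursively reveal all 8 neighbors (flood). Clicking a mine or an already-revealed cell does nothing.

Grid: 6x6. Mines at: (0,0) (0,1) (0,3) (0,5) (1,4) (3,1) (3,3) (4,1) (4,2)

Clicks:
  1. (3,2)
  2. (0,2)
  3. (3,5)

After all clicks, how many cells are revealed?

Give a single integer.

Answer: 12

Derivation:
Click 1 (3,2) count=4: revealed 1 new [(3,2)] -> total=1
Click 2 (0,2) count=2: revealed 1 new [(0,2)] -> total=2
Click 3 (3,5) count=0: revealed 10 new [(2,4) (2,5) (3,4) (3,5) (4,3) (4,4) (4,5) (5,3) (5,4) (5,5)] -> total=12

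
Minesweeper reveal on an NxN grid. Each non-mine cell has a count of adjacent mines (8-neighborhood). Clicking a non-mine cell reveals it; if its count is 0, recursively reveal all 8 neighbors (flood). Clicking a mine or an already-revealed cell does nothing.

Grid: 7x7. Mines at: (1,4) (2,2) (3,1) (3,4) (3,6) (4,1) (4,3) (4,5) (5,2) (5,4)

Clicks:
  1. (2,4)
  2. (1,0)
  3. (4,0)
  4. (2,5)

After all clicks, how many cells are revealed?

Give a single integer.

Answer: 13

Derivation:
Click 1 (2,4) count=2: revealed 1 new [(2,4)] -> total=1
Click 2 (1,0) count=0: revealed 10 new [(0,0) (0,1) (0,2) (0,3) (1,0) (1,1) (1,2) (1,3) (2,0) (2,1)] -> total=11
Click 3 (4,0) count=2: revealed 1 new [(4,0)] -> total=12
Click 4 (2,5) count=3: revealed 1 new [(2,5)] -> total=13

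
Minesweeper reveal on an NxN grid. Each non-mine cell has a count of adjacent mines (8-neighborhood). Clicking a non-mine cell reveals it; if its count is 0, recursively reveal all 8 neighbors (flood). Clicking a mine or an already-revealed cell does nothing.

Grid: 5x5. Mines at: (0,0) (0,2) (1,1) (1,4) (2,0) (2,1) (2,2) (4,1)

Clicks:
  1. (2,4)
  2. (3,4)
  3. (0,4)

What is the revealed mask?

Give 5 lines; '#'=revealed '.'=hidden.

Answer: ....#
.....
...##
..###
..###

Derivation:
Click 1 (2,4) count=1: revealed 1 new [(2,4)] -> total=1
Click 2 (3,4) count=0: revealed 7 new [(2,3) (3,2) (3,3) (3,4) (4,2) (4,3) (4,4)] -> total=8
Click 3 (0,4) count=1: revealed 1 new [(0,4)] -> total=9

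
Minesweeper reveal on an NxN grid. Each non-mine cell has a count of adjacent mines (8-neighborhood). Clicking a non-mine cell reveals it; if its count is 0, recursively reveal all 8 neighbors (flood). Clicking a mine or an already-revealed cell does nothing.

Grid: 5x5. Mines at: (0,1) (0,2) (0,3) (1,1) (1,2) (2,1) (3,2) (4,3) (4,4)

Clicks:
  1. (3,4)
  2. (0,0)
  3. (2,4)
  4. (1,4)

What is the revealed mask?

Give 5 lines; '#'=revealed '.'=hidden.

Answer: #....
...##
...##
...##
.....

Derivation:
Click 1 (3,4) count=2: revealed 1 new [(3,4)] -> total=1
Click 2 (0,0) count=2: revealed 1 new [(0,0)] -> total=2
Click 3 (2,4) count=0: revealed 5 new [(1,3) (1,4) (2,3) (2,4) (3,3)] -> total=7
Click 4 (1,4) count=1: revealed 0 new [(none)] -> total=7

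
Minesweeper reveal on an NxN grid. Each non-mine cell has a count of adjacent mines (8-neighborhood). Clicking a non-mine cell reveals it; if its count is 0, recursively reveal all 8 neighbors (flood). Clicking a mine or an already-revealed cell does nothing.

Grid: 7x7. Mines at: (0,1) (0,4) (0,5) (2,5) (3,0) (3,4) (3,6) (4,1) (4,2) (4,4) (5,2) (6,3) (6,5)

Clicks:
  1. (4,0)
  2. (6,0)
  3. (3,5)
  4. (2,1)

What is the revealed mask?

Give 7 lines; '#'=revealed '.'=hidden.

Answer: .......
.......
.#.....
.....#.
#......
##.....
##.....

Derivation:
Click 1 (4,0) count=2: revealed 1 new [(4,0)] -> total=1
Click 2 (6,0) count=0: revealed 4 new [(5,0) (5,1) (6,0) (6,1)] -> total=5
Click 3 (3,5) count=4: revealed 1 new [(3,5)] -> total=6
Click 4 (2,1) count=1: revealed 1 new [(2,1)] -> total=7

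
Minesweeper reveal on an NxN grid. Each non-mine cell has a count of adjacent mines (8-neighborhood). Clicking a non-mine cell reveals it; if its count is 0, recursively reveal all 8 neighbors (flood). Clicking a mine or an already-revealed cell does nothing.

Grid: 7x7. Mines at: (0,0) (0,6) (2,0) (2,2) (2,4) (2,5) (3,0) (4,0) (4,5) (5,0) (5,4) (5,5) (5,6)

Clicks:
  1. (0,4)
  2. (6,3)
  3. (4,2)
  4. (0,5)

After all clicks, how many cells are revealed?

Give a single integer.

Click 1 (0,4) count=0: revealed 10 new [(0,1) (0,2) (0,3) (0,4) (0,5) (1,1) (1,2) (1,3) (1,4) (1,5)] -> total=10
Click 2 (6,3) count=1: revealed 1 new [(6,3)] -> total=11
Click 3 (4,2) count=0: revealed 11 new [(3,1) (3,2) (3,3) (4,1) (4,2) (4,3) (5,1) (5,2) (5,3) (6,1) (6,2)] -> total=22
Click 4 (0,5) count=1: revealed 0 new [(none)] -> total=22

Answer: 22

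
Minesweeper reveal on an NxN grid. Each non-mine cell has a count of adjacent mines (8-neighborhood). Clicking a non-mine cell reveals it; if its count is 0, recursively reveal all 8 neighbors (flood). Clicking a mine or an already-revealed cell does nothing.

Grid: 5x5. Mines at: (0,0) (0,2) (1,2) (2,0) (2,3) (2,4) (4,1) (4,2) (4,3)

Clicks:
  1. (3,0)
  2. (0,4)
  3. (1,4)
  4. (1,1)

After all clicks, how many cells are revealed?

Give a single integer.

Answer: 6

Derivation:
Click 1 (3,0) count=2: revealed 1 new [(3,0)] -> total=1
Click 2 (0,4) count=0: revealed 4 new [(0,3) (0,4) (1,3) (1,4)] -> total=5
Click 3 (1,4) count=2: revealed 0 new [(none)] -> total=5
Click 4 (1,1) count=4: revealed 1 new [(1,1)] -> total=6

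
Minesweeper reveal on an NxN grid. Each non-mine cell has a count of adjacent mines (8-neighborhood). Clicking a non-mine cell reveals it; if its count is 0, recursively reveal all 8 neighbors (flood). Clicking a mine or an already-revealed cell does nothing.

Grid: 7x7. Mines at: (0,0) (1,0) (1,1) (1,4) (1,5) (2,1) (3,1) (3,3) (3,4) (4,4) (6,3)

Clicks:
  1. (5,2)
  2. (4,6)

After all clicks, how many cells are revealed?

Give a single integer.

Answer: 13

Derivation:
Click 1 (5,2) count=1: revealed 1 new [(5,2)] -> total=1
Click 2 (4,6) count=0: revealed 12 new [(2,5) (2,6) (3,5) (3,6) (4,5) (4,6) (5,4) (5,5) (5,6) (6,4) (6,5) (6,6)] -> total=13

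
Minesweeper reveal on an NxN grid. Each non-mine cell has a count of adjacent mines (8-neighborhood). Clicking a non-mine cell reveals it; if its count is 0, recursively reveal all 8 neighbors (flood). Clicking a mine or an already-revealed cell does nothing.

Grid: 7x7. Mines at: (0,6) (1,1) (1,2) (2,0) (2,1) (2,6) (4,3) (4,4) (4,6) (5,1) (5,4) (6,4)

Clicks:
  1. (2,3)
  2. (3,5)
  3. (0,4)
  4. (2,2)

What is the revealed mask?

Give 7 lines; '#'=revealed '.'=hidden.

Answer: ...###.
...###.
..####.
...###.
.......
.......
.......

Derivation:
Click 1 (2,3) count=1: revealed 1 new [(2,3)] -> total=1
Click 2 (3,5) count=3: revealed 1 new [(3,5)] -> total=2
Click 3 (0,4) count=0: revealed 10 new [(0,3) (0,4) (0,5) (1,3) (1,4) (1,5) (2,4) (2,5) (3,3) (3,4)] -> total=12
Click 4 (2,2) count=3: revealed 1 new [(2,2)] -> total=13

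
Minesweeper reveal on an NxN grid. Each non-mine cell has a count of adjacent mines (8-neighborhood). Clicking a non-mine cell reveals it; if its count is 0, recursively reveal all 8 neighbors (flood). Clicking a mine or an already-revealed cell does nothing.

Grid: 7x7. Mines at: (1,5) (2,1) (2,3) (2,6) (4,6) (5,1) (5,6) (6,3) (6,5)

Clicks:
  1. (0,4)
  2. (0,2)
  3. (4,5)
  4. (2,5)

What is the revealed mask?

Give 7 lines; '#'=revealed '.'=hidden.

Click 1 (0,4) count=1: revealed 1 new [(0,4)] -> total=1
Click 2 (0,2) count=0: revealed 9 new [(0,0) (0,1) (0,2) (0,3) (1,0) (1,1) (1,2) (1,3) (1,4)] -> total=10
Click 3 (4,5) count=2: revealed 1 new [(4,5)] -> total=11
Click 4 (2,5) count=2: revealed 1 new [(2,5)] -> total=12

Answer: #####..
#####..
.....#.
.......
.....#.
.......
.......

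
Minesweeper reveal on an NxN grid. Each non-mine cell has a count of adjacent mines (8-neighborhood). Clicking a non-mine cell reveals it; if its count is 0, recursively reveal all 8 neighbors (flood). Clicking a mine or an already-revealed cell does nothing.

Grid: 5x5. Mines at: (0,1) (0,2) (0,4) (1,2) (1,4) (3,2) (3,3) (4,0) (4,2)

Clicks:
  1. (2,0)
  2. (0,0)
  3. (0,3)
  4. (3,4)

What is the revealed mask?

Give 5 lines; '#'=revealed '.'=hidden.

Answer: #..#.
##...
##...
##..#
.....

Derivation:
Click 1 (2,0) count=0: revealed 6 new [(1,0) (1,1) (2,0) (2,1) (3,0) (3,1)] -> total=6
Click 2 (0,0) count=1: revealed 1 new [(0,0)] -> total=7
Click 3 (0,3) count=4: revealed 1 new [(0,3)] -> total=8
Click 4 (3,4) count=1: revealed 1 new [(3,4)] -> total=9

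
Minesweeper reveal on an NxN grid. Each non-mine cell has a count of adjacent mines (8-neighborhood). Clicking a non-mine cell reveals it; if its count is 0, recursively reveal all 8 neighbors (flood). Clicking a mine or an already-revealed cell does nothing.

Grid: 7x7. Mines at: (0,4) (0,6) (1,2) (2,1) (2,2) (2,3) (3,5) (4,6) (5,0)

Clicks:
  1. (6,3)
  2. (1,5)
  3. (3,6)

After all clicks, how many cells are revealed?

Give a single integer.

Answer: 23

Derivation:
Click 1 (6,3) count=0: revealed 21 new [(3,1) (3,2) (3,3) (3,4) (4,1) (4,2) (4,3) (4,4) (4,5) (5,1) (5,2) (5,3) (5,4) (5,5) (5,6) (6,1) (6,2) (6,3) (6,4) (6,5) (6,6)] -> total=21
Click 2 (1,5) count=2: revealed 1 new [(1,5)] -> total=22
Click 3 (3,6) count=2: revealed 1 new [(3,6)] -> total=23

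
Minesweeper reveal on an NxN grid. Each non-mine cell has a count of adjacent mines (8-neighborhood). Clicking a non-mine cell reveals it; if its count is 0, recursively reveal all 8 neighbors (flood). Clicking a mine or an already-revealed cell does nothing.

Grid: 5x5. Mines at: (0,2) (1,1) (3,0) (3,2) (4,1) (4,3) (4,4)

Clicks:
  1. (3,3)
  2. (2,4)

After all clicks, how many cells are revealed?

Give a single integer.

Click 1 (3,3) count=3: revealed 1 new [(3,3)] -> total=1
Click 2 (2,4) count=0: revealed 7 new [(0,3) (0,4) (1,3) (1,4) (2,3) (2,4) (3,4)] -> total=8

Answer: 8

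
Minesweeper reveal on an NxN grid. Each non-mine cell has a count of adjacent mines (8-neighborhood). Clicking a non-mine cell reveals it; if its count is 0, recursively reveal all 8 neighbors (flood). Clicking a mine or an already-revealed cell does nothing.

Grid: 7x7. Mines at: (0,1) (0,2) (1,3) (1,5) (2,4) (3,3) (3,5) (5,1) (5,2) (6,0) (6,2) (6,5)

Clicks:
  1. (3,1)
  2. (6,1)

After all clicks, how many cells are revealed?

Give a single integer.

Answer: 13

Derivation:
Click 1 (3,1) count=0: revealed 12 new [(1,0) (1,1) (1,2) (2,0) (2,1) (2,2) (3,0) (3,1) (3,2) (4,0) (4,1) (4,2)] -> total=12
Click 2 (6,1) count=4: revealed 1 new [(6,1)] -> total=13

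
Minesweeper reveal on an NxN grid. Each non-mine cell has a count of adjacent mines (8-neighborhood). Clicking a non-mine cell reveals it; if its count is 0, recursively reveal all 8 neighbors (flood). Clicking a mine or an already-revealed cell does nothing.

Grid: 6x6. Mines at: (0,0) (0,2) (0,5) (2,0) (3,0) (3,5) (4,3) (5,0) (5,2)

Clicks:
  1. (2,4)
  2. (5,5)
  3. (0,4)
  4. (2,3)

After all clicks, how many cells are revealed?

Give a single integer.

Answer: 17

Derivation:
Click 1 (2,4) count=1: revealed 1 new [(2,4)] -> total=1
Click 2 (5,5) count=0: revealed 4 new [(4,4) (4,5) (5,4) (5,5)] -> total=5
Click 3 (0,4) count=1: revealed 1 new [(0,4)] -> total=6
Click 4 (2,3) count=0: revealed 11 new [(1,1) (1,2) (1,3) (1,4) (2,1) (2,2) (2,3) (3,1) (3,2) (3,3) (3,4)] -> total=17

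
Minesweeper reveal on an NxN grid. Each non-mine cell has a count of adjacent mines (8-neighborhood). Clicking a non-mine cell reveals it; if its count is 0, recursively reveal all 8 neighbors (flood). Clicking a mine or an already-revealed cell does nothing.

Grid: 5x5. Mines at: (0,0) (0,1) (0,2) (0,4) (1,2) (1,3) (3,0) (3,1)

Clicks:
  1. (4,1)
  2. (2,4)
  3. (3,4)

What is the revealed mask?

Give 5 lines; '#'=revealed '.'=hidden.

Answer: .....
.....
..###
..###
.####

Derivation:
Click 1 (4,1) count=2: revealed 1 new [(4,1)] -> total=1
Click 2 (2,4) count=1: revealed 1 new [(2,4)] -> total=2
Click 3 (3,4) count=0: revealed 8 new [(2,2) (2,3) (3,2) (3,3) (3,4) (4,2) (4,3) (4,4)] -> total=10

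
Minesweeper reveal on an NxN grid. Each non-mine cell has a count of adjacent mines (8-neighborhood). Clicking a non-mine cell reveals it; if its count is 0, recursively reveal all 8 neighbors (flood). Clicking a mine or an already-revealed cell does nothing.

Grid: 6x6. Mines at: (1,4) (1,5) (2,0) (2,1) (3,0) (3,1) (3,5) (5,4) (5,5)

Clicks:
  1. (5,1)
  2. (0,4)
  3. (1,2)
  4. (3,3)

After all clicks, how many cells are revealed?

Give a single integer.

Answer: 17

Derivation:
Click 1 (5,1) count=0: revealed 8 new [(4,0) (4,1) (4,2) (4,3) (5,0) (5,1) (5,2) (5,3)] -> total=8
Click 2 (0,4) count=2: revealed 1 new [(0,4)] -> total=9
Click 3 (1,2) count=1: revealed 1 new [(1,2)] -> total=10
Click 4 (3,3) count=0: revealed 7 new [(2,2) (2,3) (2,4) (3,2) (3,3) (3,4) (4,4)] -> total=17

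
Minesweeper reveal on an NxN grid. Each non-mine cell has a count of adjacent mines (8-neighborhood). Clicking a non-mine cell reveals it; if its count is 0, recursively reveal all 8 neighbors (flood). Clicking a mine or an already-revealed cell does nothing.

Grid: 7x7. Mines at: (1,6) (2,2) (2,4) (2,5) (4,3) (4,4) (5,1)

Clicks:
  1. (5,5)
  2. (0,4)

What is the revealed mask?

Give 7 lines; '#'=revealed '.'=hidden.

Answer: ######.
######.
##.....
##.....
##.....
.....#.
.......

Derivation:
Click 1 (5,5) count=1: revealed 1 new [(5,5)] -> total=1
Click 2 (0,4) count=0: revealed 18 new [(0,0) (0,1) (0,2) (0,3) (0,4) (0,5) (1,0) (1,1) (1,2) (1,3) (1,4) (1,5) (2,0) (2,1) (3,0) (3,1) (4,0) (4,1)] -> total=19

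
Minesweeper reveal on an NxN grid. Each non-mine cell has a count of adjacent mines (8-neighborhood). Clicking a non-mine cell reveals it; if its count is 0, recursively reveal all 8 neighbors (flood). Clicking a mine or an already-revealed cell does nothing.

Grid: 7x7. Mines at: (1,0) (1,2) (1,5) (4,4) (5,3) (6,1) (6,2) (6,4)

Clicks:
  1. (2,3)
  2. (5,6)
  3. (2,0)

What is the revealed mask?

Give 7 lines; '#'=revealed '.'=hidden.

Click 1 (2,3) count=1: revealed 1 new [(2,3)] -> total=1
Click 2 (5,6) count=0: revealed 10 new [(2,5) (2,6) (3,5) (3,6) (4,5) (4,6) (5,5) (5,6) (6,5) (6,6)] -> total=11
Click 3 (2,0) count=1: revealed 1 new [(2,0)] -> total=12

Answer: .......
.......
#..#.##
.....##
.....##
.....##
.....##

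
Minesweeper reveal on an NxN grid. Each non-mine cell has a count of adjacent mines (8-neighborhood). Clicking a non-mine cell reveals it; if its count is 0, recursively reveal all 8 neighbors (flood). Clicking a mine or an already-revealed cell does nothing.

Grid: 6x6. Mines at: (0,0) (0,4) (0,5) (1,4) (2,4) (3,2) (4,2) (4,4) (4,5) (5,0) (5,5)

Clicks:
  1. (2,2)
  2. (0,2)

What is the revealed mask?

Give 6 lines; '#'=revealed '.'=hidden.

Answer: .###..
.###..
.###..
......
......
......

Derivation:
Click 1 (2,2) count=1: revealed 1 new [(2,2)] -> total=1
Click 2 (0,2) count=0: revealed 8 new [(0,1) (0,2) (0,3) (1,1) (1,2) (1,3) (2,1) (2,3)] -> total=9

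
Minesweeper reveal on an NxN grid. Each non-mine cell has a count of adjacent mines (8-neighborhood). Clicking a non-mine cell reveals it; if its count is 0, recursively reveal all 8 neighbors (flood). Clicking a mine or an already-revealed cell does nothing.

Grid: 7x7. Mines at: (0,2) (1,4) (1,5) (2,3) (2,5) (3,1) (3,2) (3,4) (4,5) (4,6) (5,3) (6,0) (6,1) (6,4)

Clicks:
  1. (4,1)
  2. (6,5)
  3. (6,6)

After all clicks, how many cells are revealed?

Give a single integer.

Click 1 (4,1) count=2: revealed 1 new [(4,1)] -> total=1
Click 2 (6,5) count=1: revealed 1 new [(6,5)] -> total=2
Click 3 (6,6) count=0: revealed 3 new [(5,5) (5,6) (6,6)] -> total=5

Answer: 5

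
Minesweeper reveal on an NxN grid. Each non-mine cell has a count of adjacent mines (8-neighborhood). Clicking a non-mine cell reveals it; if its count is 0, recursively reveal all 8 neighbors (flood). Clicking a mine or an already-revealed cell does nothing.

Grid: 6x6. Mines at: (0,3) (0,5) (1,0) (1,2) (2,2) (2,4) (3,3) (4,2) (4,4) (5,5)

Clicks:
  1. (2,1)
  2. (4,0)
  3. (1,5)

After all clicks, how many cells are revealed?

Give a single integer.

Answer: 9

Derivation:
Click 1 (2,1) count=3: revealed 1 new [(2,1)] -> total=1
Click 2 (4,0) count=0: revealed 7 new [(2,0) (3,0) (3,1) (4,0) (4,1) (5,0) (5,1)] -> total=8
Click 3 (1,5) count=2: revealed 1 new [(1,5)] -> total=9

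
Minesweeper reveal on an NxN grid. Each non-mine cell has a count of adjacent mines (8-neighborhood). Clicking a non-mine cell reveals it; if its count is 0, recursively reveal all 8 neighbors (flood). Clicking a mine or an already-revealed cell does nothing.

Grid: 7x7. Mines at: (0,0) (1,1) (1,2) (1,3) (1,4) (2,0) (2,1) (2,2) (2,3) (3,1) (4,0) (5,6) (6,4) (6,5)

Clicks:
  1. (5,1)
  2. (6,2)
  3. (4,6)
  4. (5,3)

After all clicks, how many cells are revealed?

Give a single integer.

Click 1 (5,1) count=1: revealed 1 new [(5,1)] -> total=1
Click 2 (6,2) count=0: revealed 27 new [(0,5) (0,6) (1,5) (1,6) (2,4) (2,5) (2,6) (3,2) (3,3) (3,4) (3,5) (3,6) (4,1) (4,2) (4,3) (4,4) (4,5) (4,6) (5,0) (5,2) (5,3) (5,4) (5,5) (6,0) (6,1) (6,2) (6,3)] -> total=28
Click 3 (4,6) count=1: revealed 0 new [(none)] -> total=28
Click 4 (5,3) count=1: revealed 0 new [(none)] -> total=28

Answer: 28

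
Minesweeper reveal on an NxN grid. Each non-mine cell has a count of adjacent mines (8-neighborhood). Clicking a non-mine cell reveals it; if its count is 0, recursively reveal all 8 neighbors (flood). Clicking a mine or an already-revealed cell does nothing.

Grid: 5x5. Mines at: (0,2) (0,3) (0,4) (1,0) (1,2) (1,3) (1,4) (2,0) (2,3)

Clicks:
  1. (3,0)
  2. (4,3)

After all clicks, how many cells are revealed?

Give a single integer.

Click 1 (3,0) count=1: revealed 1 new [(3,0)] -> total=1
Click 2 (4,3) count=0: revealed 9 new [(3,1) (3,2) (3,3) (3,4) (4,0) (4,1) (4,2) (4,3) (4,4)] -> total=10

Answer: 10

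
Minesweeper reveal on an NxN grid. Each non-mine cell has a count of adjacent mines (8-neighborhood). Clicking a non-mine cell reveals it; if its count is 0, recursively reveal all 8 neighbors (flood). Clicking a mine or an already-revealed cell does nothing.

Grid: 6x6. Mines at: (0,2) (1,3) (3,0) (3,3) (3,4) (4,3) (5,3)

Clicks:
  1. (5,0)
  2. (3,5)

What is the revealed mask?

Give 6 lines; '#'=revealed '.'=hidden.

Answer: ......
......
......
.....#
###...
###...

Derivation:
Click 1 (5,0) count=0: revealed 6 new [(4,0) (4,1) (4,2) (5,0) (5,1) (5,2)] -> total=6
Click 2 (3,5) count=1: revealed 1 new [(3,5)] -> total=7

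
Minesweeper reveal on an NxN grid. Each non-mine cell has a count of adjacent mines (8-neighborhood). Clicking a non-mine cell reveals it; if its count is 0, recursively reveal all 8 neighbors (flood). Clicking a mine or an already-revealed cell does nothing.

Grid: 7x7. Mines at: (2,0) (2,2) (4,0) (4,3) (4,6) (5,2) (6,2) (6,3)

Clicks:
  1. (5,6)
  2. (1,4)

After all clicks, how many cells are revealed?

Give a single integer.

Answer: 23

Derivation:
Click 1 (5,6) count=1: revealed 1 new [(5,6)] -> total=1
Click 2 (1,4) count=0: revealed 22 new [(0,0) (0,1) (0,2) (0,3) (0,4) (0,5) (0,6) (1,0) (1,1) (1,2) (1,3) (1,4) (1,5) (1,6) (2,3) (2,4) (2,5) (2,6) (3,3) (3,4) (3,5) (3,6)] -> total=23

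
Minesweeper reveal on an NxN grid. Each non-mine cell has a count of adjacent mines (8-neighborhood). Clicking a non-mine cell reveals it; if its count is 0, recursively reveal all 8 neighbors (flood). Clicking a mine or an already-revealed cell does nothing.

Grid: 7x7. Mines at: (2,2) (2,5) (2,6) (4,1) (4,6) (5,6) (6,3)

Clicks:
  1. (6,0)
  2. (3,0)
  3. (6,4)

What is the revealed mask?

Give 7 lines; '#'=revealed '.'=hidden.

Click 1 (6,0) count=0: revealed 6 new [(5,0) (5,1) (5,2) (6,0) (6,1) (6,2)] -> total=6
Click 2 (3,0) count=1: revealed 1 new [(3,0)] -> total=7
Click 3 (6,4) count=1: revealed 1 new [(6,4)] -> total=8

Answer: .......
.......
.......
#......
.......
###....
###.#..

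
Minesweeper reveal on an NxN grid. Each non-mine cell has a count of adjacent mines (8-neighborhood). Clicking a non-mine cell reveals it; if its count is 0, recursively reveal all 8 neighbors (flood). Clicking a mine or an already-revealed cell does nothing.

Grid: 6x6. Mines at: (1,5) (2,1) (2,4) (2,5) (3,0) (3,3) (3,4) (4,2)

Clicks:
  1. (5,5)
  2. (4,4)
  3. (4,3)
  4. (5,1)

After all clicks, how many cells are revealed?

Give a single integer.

Click 1 (5,5) count=0: revealed 6 new [(4,3) (4,4) (4,5) (5,3) (5,4) (5,5)] -> total=6
Click 2 (4,4) count=2: revealed 0 new [(none)] -> total=6
Click 3 (4,3) count=3: revealed 0 new [(none)] -> total=6
Click 4 (5,1) count=1: revealed 1 new [(5,1)] -> total=7

Answer: 7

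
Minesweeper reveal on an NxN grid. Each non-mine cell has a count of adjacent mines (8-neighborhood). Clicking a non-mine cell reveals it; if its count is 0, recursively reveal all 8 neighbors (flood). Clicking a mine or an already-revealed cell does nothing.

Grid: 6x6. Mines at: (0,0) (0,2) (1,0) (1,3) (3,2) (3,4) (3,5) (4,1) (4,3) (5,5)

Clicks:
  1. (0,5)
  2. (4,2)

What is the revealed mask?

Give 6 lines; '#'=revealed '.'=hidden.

Answer: ....##
....##
....##
......
..#...
......

Derivation:
Click 1 (0,5) count=0: revealed 6 new [(0,4) (0,5) (1,4) (1,5) (2,4) (2,5)] -> total=6
Click 2 (4,2) count=3: revealed 1 new [(4,2)] -> total=7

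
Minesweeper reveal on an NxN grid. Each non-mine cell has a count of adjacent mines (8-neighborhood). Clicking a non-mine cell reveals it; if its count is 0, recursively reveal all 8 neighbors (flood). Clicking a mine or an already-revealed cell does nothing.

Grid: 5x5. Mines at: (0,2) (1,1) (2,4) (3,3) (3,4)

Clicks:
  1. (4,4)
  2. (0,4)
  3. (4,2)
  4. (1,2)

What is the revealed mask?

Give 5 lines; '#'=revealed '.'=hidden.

Click 1 (4,4) count=2: revealed 1 new [(4,4)] -> total=1
Click 2 (0,4) count=0: revealed 4 new [(0,3) (0,4) (1,3) (1,4)] -> total=5
Click 3 (4,2) count=1: revealed 1 new [(4,2)] -> total=6
Click 4 (1,2) count=2: revealed 1 new [(1,2)] -> total=7

Answer: ...##
..###
.....
.....
..#.#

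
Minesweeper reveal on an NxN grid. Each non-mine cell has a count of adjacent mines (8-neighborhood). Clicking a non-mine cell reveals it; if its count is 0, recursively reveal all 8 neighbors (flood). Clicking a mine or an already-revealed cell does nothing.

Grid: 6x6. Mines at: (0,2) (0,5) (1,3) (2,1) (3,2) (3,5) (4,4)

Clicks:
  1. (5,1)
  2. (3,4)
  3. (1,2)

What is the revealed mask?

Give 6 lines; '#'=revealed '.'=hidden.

Click 1 (5,1) count=0: revealed 10 new [(3,0) (3,1) (4,0) (4,1) (4,2) (4,3) (5,0) (5,1) (5,2) (5,3)] -> total=10
Click 2 (3,4) count=2: revealed 1 new [(3,4)] -> total=11
Click 3 (1,2) count=3: revealed 1 new [(1,2)] -> total=12

Answer: ......
..#...
......
##..#.
####..
####..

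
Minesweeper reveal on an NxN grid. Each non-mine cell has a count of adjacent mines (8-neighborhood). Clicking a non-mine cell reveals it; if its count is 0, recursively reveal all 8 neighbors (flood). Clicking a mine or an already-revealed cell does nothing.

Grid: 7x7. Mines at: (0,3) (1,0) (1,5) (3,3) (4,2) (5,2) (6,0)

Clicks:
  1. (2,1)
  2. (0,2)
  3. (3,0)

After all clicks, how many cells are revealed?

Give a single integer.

Click 1 (2,1) count=1: revealed 1 new [(2,1)] -> total=1
Click 2 (0,2) count=1: revealed 1 new [(0,2)] -> total=2
Click 3 (3,0) count=0: revealed 7 new [(2,0) (3,0) (3,1) (4,0) (4,1) (5,0) (5,1)] -> total=9

Answer: 9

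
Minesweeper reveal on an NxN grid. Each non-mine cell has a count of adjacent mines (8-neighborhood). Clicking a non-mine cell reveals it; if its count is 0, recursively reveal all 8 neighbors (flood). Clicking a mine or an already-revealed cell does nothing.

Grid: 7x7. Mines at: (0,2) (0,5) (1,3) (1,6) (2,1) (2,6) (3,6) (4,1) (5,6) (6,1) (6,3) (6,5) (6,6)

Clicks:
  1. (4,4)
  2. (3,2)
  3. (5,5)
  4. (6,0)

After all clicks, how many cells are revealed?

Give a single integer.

Answer: 17

Derivation:
Click 1 (4,4) count=0: revealed 16 new [(2,2) (2,3) (2,4) (2,5) (3,2) (3,3) (3,4) (3,5) (4,2) (4,3) (4,4) (4,5) (5,2) (5,3) (5,4) (5,5)] -> total=16
Click 2 (3,2) count=2: revealed 0 new [(none)] -> total=16
Click 3 (5,5) count=3: revealed 0 new [(none)] -> total=16
Click 4 (6,0) count=1: revealed 1 new [(6,0)] -> total=17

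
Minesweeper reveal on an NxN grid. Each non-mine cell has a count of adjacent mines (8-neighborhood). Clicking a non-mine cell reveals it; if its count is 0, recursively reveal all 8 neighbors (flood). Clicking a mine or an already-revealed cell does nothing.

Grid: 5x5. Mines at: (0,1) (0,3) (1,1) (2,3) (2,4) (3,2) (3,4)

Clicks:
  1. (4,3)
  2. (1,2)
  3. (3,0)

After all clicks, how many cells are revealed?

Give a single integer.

Answer: 8

Derivation:
Click 1 (4,3) count=2: revealed 1 new [(4,3)] -> total=1
Click 2 (1,2) count=4: revealed 1 new [(1,2)] -> total=2
Click 3 (3,0) count=0: revealed 6 new [(2,0) (2,1) (3,0) (3,1) (4,0) (4,1)] -> total=8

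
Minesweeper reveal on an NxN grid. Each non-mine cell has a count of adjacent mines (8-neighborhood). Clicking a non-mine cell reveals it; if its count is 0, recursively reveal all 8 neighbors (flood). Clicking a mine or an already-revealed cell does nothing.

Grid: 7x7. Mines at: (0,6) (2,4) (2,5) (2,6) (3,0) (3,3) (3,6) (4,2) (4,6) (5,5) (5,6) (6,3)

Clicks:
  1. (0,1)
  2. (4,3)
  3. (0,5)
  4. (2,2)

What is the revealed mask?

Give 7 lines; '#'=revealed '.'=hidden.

Click 1 (0,1) count=0: revealed 16 new [(0,0) (0,1) (0,2) (0,3) (0,4) (0,5) (1,0) (1,1) (1,2) (1,3) (1,4) (1,5) (2,0) (2,1) (2,2) (2,3)] -> total=16
Click 2 (4,3) count=2: revealed 1 new [(4,3)] -> total=17
Click 3 (0,5) count=1: revealed 0 new [(none)] -> total=17
Click 4 (2,2) count=1: revealed 0 new [(none)] -> total=17

Answer: ######.
######.
####...
.......
...#...
.......
.......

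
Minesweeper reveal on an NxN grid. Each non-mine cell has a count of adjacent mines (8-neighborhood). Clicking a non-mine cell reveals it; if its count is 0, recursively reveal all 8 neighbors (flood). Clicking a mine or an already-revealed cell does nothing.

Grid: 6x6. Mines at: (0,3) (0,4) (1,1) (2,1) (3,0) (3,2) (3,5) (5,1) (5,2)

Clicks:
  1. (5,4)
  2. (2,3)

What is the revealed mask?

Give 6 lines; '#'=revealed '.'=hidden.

Click 1 (5,4) count=0: revealed 6 new [(4,3) (4,4) (4,5) (5,3) (5,4) (5,5)] -> total=6
Click 2 (2,3) count=1: revealed 1 new [(2,3)] -> total=7

Answer: ......
......
...#..
......
...###
...###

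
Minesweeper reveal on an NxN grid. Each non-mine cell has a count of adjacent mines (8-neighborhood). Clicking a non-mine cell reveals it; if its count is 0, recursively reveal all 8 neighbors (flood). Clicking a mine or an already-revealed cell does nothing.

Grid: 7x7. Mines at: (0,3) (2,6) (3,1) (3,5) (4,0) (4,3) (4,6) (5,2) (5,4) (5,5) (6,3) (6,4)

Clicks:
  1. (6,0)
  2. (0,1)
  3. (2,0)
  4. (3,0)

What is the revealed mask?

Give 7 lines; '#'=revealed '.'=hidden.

Click 1 (6,0) count=0: revealed 4 new [(5,0) (5,1) (6,0) (6,1)] -> total=4
Click 2 (0,1) count=0: revealed 9 new [(0,0) (0,1) (0,2) (1,0) (1,1) (1,2) (2,0) (2,1) (2,2)] -> total=13
Click 3 (2,0) count=1: revealed 0 new [(none)] -> total=13
Click 4 (3,0) count=2: revealed 1 new [(3,0)] -> total=14

Answer: ###....
###....
###....
#......
.......
##.....
##.....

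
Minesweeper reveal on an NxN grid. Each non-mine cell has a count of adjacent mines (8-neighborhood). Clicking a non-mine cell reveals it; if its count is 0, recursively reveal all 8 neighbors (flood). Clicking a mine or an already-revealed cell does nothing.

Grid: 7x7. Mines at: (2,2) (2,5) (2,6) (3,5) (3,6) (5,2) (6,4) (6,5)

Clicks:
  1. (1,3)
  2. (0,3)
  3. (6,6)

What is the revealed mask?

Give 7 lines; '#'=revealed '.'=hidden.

Click 1 (1,3) count=1: revealed 1 new [(1,3)] -> total=1
Click 2 (0,3) count=0: revealed 23 new [(0,0) (0,1) (0,2) (0,3) (0,4) (0,5) (0,6) (1,0) (1,1) (1,2) (1,4) (1,5) (1,6) (2,0) (2,1) (3,0) (3,1) (4,0) (4,1) (5,0) (5,1) (6,0) (6,1)] -> total=24
Click 3 (6,6) count=1: revealed 1 new [(6,6)] -> total=25

Answer: #######
#######
##.....
##.....
##.....
##.....
##....#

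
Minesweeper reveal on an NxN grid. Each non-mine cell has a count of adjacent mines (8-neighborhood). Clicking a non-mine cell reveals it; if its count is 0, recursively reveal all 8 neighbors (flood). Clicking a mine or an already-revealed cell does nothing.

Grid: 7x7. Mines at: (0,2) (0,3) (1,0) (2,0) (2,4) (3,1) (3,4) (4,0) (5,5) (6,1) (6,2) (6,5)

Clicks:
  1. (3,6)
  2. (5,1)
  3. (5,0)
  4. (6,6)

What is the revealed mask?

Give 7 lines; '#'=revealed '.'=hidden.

Click 1 (3,6) count=0: revealed 12 new [(0,4) (0,5) (0,6) (1,4) (1,5) (1,6) (2,5) (2,6) (3,5) (3,6) (4,5) (4,6)] -> total=12
Click 2 (5,1) count=3: revealed 1 new [(5,1)] -> total=13
Click 3 (5,0) count=2: revealed 1 new [(5,0)] -> total=14
Click 4 (6,6) count=2: revealed 1 new [(6,6)] -> total=15

Answer: ....###
....###
.....##
.....##
.....##
##.....
......#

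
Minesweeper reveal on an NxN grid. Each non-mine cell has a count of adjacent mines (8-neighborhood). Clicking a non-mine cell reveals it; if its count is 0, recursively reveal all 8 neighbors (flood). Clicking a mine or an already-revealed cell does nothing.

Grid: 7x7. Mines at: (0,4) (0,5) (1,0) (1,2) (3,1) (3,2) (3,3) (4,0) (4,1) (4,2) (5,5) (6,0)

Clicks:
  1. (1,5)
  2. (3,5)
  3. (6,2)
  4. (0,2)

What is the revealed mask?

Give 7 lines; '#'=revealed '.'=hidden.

Click 1 (1,5) count=2: revealed 1 new [(1,5)] -> total=1
Click 2 (3,5) count=0: revealed 11 new [(1,4) (1,6) (2,4) (2,5) (2,6) (3,4) (3,5) (3,6) (4,4) (4,5) (4,6)] -> total=12
Click 3 (6,2) count=0: revealed 8 new [(5,1) (5,2) (5,3) (5,4) (6,1) (6,2) (6,3) (6,4)] -> total=20
Click 4 (0,2) count=1: revealed 1 new [(0,2)] -> total=21

Answer: ..#....
....###
....###
....###
....###
.####..
.####..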